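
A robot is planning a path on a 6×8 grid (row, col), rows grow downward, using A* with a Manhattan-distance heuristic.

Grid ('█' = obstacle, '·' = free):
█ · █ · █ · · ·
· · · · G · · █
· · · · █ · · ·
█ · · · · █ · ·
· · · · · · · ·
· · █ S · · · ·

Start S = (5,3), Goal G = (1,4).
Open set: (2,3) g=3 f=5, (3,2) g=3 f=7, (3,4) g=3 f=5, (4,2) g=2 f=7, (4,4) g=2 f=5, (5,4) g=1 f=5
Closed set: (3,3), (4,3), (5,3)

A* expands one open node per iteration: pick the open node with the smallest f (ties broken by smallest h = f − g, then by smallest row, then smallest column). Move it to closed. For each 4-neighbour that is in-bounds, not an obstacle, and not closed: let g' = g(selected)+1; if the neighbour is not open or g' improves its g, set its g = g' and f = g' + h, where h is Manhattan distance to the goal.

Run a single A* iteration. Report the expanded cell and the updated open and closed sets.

expanded=(2,3); open=[(1,3) g=4 f=5, (2,2) g=4 f=7, (3,2) g=3 f=7, (3,4) g=3 f=5, (4,2) g=2 f=7, (4,4) g=2 f=5, (5,4) g=1 f=5]; closed=[(2,3), (3,3), (4,3), (5,3)]

step 1: expand (2,3) (f=5, h=2) → closed; open now [(1,3) g=4 f=5, (2,2) g=4 f=7, (3,2) g=3 f=7, (3,4) g=3 f=5, (4,2) g=2 f=7, (4,4) g=2 f=5, (5,4) g=1 f=5]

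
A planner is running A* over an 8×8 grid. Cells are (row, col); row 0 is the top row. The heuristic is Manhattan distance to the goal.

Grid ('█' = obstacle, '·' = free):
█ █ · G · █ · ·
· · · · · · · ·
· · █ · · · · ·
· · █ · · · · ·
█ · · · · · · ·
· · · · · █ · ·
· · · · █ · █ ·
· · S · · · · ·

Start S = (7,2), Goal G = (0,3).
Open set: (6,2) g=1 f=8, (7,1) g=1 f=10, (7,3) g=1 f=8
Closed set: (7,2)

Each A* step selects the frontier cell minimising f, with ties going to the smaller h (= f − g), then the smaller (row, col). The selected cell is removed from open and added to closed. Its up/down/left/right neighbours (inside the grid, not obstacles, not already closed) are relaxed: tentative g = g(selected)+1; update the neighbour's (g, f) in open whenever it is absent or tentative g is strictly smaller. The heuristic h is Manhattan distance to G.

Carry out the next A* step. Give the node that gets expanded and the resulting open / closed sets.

expanded=(6,2); open=[(5,2) g=2 f=8, (6,1) g=2 f=10, (6,3) g=2 f=8, (7,1) g=1 f=10, (7,3) g=1 f=8]; closed=[(6,2), (7,2)]

step 1: expand (6,2) (f=8, h=7) → closed; open now [(5,2) g=2 f=8, (6,1) g=2 f=10, (6,3) g=2 f=8, (7,1) g=1 f=10, (7,3) g=1 f=8]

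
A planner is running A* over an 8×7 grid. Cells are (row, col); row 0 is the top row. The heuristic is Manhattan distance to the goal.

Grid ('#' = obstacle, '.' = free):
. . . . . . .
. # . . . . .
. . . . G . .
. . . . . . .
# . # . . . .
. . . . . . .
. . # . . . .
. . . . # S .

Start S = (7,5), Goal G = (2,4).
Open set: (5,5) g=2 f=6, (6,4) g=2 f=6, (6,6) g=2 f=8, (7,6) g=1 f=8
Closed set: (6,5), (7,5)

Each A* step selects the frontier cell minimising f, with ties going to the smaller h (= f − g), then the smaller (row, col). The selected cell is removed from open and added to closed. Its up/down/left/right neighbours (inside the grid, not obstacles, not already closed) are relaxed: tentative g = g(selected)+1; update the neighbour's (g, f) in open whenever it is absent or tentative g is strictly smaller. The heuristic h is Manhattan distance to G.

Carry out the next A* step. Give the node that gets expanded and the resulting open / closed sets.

expanded=(5,5); open=[(4,5) g=3 f=6, (5,4) g=3 f=6, (5,6) g=3 f=8, (6,4) g=2 f=6, (6,6) g=2 f=8, (7,6) g=1 f=8]; closed=[(5,5), (6,5), (7,5)]

step 1: expand (5,5) (f=6, h=4) → closed; open now [(4,5) g=3 f=6, (5,4) g=3 f=6, (5,6) g=3 f=8, (6,4) g=2 f=6, (6,6) g=2 f=8, (7,6) g=1 f=8]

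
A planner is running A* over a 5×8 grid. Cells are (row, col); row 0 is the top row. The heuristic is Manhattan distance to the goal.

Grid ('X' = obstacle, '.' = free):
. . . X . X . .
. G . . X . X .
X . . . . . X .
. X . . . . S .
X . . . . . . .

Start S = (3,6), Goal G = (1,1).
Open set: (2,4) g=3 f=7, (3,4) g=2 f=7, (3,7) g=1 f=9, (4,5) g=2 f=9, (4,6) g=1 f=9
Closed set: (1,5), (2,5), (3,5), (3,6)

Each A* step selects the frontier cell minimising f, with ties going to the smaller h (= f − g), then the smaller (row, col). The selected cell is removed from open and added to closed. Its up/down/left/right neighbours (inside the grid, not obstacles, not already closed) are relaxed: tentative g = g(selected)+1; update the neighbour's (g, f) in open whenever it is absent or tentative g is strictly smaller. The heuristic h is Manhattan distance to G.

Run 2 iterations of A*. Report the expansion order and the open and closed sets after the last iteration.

order=[(2,4) → (2,3)]; open=[(1,3) g=5 f=7, (2,2) g=5 f=7, (3,3) g=5 f=9, (3,4) g=2 f=7, (3,7) g=1 f=9, (4,5) g=2 f=9, (4,6) g=1 f=9]; closed=[(1,5), (2,3), (2,4), (2,5), (3,5), (3,6)]

step 1: expand (2,4) (f=7, h=4) → closed; open now [(2,3) g=4 f=7, (3,4) g=2 f=7, (3,7) g=1 f=9, (4,5) g=2 f=9, (4,6) g=1 f=9]
step 2: expand (2,3) (f=7, h=3) → closed; open now [(1,3) g=5 f=7, (2,2) g=5 f=7, (3,3) g=5 f=9, (3,4) g=2 f=7, (3,7) g=1 f=9, (4,5) g=2 f=9, (4,6) g=1 f=9]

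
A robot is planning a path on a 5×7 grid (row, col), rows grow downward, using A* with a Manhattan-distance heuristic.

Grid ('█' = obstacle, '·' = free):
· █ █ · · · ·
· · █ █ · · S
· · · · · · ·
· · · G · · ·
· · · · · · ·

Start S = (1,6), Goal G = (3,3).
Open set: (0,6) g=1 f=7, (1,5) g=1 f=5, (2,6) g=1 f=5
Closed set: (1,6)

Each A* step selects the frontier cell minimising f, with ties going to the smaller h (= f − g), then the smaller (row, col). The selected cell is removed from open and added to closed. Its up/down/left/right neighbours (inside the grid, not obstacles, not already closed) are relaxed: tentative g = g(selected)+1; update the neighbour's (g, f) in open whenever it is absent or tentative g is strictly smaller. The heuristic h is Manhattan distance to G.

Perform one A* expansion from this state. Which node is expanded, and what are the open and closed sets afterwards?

step 1: expand (1,5) (f=5, h=4) → closed; open now [(0,5) g=2 f=7, (0,6) g=1 f=7, (1,4) g=2 f=5, (2,5) g=2 f=5, (2,6) g=1 f=5]

expanded=(1,5); open=[(0,5) g=2 f=7, (0,6) g=1 f=7, (1,4) g=2 f=5, (2,5) g=2 f=5, (2,6) g=1 f=5]; closed=[(1,5), (1,6)]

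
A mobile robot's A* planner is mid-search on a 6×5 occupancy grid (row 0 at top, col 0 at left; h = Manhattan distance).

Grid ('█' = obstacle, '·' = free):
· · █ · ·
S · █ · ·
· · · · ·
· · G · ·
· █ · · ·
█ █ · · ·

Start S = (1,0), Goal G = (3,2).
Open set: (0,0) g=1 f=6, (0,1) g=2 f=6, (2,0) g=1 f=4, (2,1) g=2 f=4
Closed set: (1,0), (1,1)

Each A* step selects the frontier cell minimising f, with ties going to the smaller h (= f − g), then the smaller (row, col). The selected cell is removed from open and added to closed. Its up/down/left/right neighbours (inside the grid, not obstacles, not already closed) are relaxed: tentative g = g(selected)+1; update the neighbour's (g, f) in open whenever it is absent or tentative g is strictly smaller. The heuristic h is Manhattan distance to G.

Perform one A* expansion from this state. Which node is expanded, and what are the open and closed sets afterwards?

expanded=(2,1); open=[(0,0) g=1 f=6, (0,1) g=2 f=6, (2,0) g=1 f=4, (2,2) g=3 f=4, (3,1) g=3 f=4]; closed=[(1,0), (1,1), (2,1)]

step 1: expand (2,1) (f=4, h=2) → closed; open now [(0,0) g=1 f=6, (0,1) g=2 f=6, (2,0) g=1 f=4, (2,2) g=3 f=4, (3,1) g=3 f=4]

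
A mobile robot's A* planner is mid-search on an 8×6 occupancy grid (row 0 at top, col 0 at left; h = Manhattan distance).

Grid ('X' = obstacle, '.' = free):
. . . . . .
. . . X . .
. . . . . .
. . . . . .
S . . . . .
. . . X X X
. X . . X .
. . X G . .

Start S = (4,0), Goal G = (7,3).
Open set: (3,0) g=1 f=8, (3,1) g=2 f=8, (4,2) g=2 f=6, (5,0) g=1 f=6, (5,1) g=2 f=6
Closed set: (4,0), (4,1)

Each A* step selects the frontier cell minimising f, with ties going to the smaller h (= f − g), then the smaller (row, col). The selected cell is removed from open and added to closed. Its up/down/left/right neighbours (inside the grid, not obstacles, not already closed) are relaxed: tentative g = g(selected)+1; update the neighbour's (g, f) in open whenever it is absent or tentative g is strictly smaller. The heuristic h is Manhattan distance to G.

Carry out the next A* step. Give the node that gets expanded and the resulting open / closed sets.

expanded=(4,2); open=[(3,0) g=1 f=8, (3,1) g=2 f=8, (3,2) g=3 f=8, (4,3) g=3 f=6, (5,0) g=1 f=6, (5,1) g=2 f=6, (5,2) g=3 f=6]; closed=[(4,0), (4,1), (4,2)]

step 1: expand (4,2) (f=6, h=4) → closed; open now [(3,0) g=1 f=8, (3,1) g=2 f=8, (3,2) g=3 f=8, (4,3) g=3 f=6, (5,0) g=1 f=6, (5,1) g=2 f=6, (5,2) g=3 f=6]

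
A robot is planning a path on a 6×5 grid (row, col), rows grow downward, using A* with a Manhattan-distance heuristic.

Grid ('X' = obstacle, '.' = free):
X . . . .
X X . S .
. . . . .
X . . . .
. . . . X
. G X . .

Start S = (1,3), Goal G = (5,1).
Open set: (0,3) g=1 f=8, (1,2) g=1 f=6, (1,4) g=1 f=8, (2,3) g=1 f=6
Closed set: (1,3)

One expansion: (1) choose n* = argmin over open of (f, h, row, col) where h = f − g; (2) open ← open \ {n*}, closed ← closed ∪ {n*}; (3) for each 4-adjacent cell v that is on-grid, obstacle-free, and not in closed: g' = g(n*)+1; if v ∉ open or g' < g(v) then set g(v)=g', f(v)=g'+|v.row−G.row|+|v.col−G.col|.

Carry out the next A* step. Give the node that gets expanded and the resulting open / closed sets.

step 1: expand (1,2) (f=6, h=5) → closed; open now [(0,2) g=2 f=8, (0,3) g=1 f=8, (1,4) g=1 f=8, (2,2) g=2 f=6, (2,3) g=1 f=6]

expanded=(1,2); open=[(0,2) g=2 f=8, (0,3) g=1 f=8, (1,4) g=1 f=8, (2,2) g=2 f=6, (2,3) g=1 f=6]; closed=[(1,2), (1,3)]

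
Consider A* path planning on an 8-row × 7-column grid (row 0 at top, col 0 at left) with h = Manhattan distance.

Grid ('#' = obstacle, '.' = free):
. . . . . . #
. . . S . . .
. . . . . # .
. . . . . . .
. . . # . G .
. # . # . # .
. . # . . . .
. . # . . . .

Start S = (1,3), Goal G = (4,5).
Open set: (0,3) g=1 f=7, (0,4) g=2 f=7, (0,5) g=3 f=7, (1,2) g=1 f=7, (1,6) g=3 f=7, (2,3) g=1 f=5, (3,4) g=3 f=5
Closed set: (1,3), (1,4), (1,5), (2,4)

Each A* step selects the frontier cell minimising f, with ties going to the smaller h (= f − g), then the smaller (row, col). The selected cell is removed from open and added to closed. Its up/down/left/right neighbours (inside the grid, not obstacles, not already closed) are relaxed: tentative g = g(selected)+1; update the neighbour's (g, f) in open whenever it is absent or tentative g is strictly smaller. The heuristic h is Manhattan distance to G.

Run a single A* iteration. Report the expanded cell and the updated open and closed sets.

expanded=(3,4); open=[(0,3) g=1 f=7, (0,4) g=2 f=7, (0,5) g=3 f=7, (1,2) g=1 f=7, (1,6) g=3 f=7, (2,3) g=1 f=5, (3,3) g=4 f=7, (3,5) g=4 f=5, (4,4) g=4 f=5]; closed=[(1,3), (1,4), (1,5), (2,4), (3,4)]

step 1: expand (3,4) (f=5, h=2) → closed; open now [(0,3) g=1 f=7, (0,4) g=2 f=7, (0,5) g=3 f=7, (1,2) g=1 f=7, (1,6) g=3 f=7, (2,3) g=1 f=5, (3,3) g=4 f=7, (3,5) g=4 f=5, (4,4) g=4 f=5]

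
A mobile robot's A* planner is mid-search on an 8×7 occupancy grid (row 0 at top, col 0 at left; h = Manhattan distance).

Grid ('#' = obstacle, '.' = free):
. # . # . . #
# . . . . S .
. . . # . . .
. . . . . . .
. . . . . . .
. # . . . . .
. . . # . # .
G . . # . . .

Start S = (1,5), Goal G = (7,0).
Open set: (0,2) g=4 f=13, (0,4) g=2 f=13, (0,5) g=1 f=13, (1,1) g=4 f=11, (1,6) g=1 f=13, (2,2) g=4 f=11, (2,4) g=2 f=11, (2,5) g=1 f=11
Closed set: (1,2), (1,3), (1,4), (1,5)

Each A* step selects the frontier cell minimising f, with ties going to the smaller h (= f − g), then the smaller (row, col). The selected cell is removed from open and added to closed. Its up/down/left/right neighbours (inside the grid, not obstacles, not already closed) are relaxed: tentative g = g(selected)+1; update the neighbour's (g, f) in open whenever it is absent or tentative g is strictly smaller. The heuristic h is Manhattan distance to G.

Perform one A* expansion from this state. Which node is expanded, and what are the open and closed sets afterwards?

expanded=(1,1); open=[(0,2) g=4 f=13, (0,4) g=2 f=13, (0,5) g=1 f=13, (1,6) g=1 f=13, (2,1) g=5 f=11, (2,2) g=4 f=11, (2,4) g=2 f=11, (2,5) g=1 f=11]; closed=[(1,1), (1,2), (1,3), (1,4), (1,5)]

step 1: expand (1,1) (f=11, h=7) → closed; open now [(0,2) g=4 f=13, (0,4) g=2 f=13, (0,5) g=1 f=13, (1,6) g=1 f=13, (2,1) g=5 f=11, (2,2) g=4 f=11, (2,4) g=2 f=11, (2,5) g=1 f=11]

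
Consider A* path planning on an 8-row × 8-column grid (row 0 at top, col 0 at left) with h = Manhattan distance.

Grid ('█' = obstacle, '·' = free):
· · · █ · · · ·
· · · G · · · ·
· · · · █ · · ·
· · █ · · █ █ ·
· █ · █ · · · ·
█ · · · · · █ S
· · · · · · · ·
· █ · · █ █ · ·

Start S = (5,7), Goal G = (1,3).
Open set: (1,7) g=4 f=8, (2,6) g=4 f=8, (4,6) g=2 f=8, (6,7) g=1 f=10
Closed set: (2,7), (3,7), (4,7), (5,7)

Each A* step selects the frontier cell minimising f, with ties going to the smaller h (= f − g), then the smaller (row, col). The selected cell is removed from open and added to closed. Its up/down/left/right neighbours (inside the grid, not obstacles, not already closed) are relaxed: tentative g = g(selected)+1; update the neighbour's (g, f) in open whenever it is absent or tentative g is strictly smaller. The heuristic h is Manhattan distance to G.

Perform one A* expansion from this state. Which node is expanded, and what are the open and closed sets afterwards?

step 1: expand (1,7) (f=8, h=4) → closed; open now [(0,7) g=5 f=10, (1,6) g=5 f=8, (2,6) g=4 f=8, (4,6) g=2 f=8, (6,7) g=1 f=10]

expanded=(1,7); open=[(0,7) g=5 f=10, (1,6) g=5 f=8, (2,6) g=4 f=8, (4,6) g=2 f=8, (6,7) g=1 f=10]; closed=[(1,7), (2,7), (3,7), (4,7), (5,7)]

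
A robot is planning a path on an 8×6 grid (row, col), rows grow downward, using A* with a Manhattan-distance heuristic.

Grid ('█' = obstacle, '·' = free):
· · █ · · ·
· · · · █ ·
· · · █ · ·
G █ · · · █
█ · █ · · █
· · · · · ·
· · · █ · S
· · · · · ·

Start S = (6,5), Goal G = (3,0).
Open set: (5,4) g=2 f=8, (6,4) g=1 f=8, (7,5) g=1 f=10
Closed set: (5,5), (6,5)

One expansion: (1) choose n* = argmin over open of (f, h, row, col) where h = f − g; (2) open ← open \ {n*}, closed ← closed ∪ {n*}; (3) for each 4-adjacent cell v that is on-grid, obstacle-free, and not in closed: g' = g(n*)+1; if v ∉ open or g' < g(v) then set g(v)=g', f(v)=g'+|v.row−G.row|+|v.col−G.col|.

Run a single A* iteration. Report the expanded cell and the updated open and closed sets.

step 1: expand (5,4) (f=8, h=6) → closed; open now [(4,4) g=3 f=8, (5,3) g=3 f=8, (6,4) g=1 f=8, (7,5) g=1 f=10]

expanded=(5,4); open=[(4,4) g=3 f=8, (5,3) g=3 f=8, (6,4) g=1 f=8, (7,5) g=1 f=10]; closed=[(5,4), (5,5), (6,5)]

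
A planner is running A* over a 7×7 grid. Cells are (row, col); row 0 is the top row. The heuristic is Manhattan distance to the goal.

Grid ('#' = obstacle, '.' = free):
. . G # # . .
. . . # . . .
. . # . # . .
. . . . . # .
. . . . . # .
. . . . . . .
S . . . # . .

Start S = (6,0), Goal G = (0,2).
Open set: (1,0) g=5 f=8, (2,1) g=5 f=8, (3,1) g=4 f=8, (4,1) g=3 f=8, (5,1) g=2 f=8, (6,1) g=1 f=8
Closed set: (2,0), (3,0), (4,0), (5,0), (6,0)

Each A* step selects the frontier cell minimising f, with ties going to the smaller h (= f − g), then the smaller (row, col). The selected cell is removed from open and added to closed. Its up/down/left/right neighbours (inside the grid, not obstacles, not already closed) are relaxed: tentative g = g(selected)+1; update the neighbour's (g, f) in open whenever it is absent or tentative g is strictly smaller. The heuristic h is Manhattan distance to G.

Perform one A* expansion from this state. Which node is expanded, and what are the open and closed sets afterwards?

step 1: expand (1,0) (f=8, h=3) → closed; open now [(0,0) g=6 f=8, (1,1) g=6 f=8, (2,1) g=5 f=8, (3,1) g=4 f=8, (4,1) g=3 f=8, (5,1) g=2 f=8, (6,1) g=1 f=8]

expanded=(1,0); open=[(0,0) g=6 f=8, (1,1) g=6 f=8, (2,1) g=5 f=8, (3,1) g=4 f=8, (4,1) g=3 f=8, (5,1) g=2 f=8, (6,1) g=1 f=8]; closed=[(1,0), (2,0), (3,0), (4,0), (5,0), (6,0)]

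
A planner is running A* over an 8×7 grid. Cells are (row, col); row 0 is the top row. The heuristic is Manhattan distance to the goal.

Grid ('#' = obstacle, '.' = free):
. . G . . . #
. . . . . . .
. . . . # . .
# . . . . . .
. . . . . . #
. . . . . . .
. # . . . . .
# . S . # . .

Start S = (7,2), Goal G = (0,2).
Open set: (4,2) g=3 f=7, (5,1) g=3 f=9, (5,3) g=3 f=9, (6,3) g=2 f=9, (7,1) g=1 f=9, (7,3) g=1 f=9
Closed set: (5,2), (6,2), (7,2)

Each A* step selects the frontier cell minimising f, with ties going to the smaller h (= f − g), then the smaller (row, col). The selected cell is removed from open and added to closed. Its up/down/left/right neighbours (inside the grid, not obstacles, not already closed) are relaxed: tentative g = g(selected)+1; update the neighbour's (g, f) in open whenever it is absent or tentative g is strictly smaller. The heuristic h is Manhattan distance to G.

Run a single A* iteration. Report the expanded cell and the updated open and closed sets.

step 1: expand (4,2) (f=7, h=4) → closed; open now [(3,2) g=4 f=7, (4,1) g=4 f=9, (4,3) g=4 f=9, (5,1) g=3 f=9, (5,3) g=3 f=9, (6,3) g=2 f=9, (7,1) g=1 f=9, (7,3) g=1 f=9]

expanded=(4,2); open=[(3,2) g=4 f=7, (4,1) g=4 f=9, (4,3) g=4 f=9, (5,1) g=3 f=9, (5,3) g=3 f=9, (6,3) g=2 f=9, (7,1) g=1 f=9, (7,3) g=1 f=9]; closed=[(4,2), (5,2), (6,2), (7,2)]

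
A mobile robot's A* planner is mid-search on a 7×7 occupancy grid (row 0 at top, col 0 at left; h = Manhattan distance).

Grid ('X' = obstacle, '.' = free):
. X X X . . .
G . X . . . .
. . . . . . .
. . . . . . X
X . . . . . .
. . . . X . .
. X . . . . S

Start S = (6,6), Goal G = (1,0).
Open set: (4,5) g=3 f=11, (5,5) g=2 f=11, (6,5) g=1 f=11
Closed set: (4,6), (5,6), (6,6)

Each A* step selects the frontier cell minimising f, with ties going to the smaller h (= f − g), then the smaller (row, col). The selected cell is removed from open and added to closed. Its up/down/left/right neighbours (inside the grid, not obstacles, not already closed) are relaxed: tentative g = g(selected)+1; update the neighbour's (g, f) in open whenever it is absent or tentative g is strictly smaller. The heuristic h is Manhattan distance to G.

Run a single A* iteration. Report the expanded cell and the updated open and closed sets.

expanded=(4,5); open=[(3,5) g=4 f=11, (4,4) g=4 f=11, (5,5) g=2 f=11, (6,5) g=1 f=11]; closed=[(4,5), (4,6), (5,6), (6,6)]

step 1: expand (4,5) (f=11, h=8) → closed; open now [(3,5) g=4 f=11, (4,4) g=4 f=11, (5,5) g=2 f=11, (6,5) g=1 f=11]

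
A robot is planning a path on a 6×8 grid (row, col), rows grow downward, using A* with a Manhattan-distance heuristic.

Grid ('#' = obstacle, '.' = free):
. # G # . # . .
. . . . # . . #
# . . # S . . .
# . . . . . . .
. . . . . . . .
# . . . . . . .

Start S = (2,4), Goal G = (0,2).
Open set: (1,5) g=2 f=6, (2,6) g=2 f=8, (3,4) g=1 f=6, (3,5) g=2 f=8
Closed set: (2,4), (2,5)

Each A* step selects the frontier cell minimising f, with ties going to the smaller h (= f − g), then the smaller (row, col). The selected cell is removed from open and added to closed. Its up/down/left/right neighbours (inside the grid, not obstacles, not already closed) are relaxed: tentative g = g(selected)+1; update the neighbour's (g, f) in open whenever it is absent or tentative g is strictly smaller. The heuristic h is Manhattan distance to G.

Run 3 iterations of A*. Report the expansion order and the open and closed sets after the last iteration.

step 1: expand (1,5) (f=6, h=4) → closed; open now [(1,6) g=3 f=8, (2,6) g=2 f=8, (3,4) g=1 f=6, (3,5) g=2 f=8]
step 2: expand (3,4) (f=6, h=5) → closed; open now [(1,6) g=3 f=8, (2,6) g=2 f=8, (3,3) g=2 f=6, (3,5) g=2 f=8, (4,4) g=2 f=8]
step 3: expand (3,3) (f=6, h=4) → closed; open now [(1,6) g=3 f=8, (2,6) g=2 f=8, (3,2) g=3 f=6, (3,5) g=2 f=8, (4,3) g=3 f=8, (4,4) g=2 f=8]

order=[(1,5) → (3,4) → (3,3)]; open=[(1,6) g=3 f=8, (2,6) g=2 f=8, (3,2) g=3 f=6, (3,5) g=2 f=8, (4,3) g=3 f=8, (4,4) g=2 f=8]; closed=[(1,5), (2,4), (2,5), (3,3), (3,4)]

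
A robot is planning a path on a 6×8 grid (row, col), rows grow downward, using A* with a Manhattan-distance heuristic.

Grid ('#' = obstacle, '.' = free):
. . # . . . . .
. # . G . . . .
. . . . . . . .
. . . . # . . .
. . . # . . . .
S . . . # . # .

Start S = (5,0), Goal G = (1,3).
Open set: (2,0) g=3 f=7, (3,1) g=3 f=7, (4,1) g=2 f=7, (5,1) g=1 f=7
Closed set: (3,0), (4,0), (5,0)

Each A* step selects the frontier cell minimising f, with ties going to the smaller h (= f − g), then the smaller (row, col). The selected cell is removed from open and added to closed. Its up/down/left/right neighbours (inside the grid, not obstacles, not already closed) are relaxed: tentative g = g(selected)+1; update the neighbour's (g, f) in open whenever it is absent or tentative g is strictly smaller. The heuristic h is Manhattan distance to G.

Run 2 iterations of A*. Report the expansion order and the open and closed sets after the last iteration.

step 1: expand (2,0) (f=7, h=4) → closed; open now [(1,0) g=4 f=7, (2,1) g=4 f=7, (3,1) g=3 f=7, (4,1) g=2 f=7, (5,1) g=1 f=7]
step 2: expand (1,0) (f=7, h=3) → closed; open now [(0,0) g=5 f=9, (2,1) g=4 f=7, (3,1) g=3 f=7, (4,1) g=2 f=7, (5,1) g=1 f=7]

order=[(2,0) → (1,0)]; open=[(0,0) g=5 f=9, (2,1) g=4 f=7, (3,1) g=3 f=7, (4,1) g=2 f=7, (5,1) g=1 f=7]; closed=[(1,0), (2,0), (3,0), (4,0), (5,0)]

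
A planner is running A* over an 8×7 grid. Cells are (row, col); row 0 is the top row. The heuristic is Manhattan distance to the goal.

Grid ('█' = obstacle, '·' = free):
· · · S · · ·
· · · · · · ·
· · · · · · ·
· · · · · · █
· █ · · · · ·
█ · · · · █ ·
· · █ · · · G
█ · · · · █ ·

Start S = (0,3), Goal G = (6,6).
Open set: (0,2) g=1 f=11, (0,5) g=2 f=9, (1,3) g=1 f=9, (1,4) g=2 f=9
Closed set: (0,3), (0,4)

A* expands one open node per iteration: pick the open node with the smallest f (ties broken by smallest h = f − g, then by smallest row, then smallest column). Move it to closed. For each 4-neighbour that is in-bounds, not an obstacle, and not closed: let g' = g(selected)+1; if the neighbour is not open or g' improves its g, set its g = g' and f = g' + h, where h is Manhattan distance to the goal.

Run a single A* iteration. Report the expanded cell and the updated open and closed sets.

expanded=(0,5); open=[(0,2) g=1 f=11, (0,6) g=3 f=9, (1,3) g=1 f=9, (1,4) g=2 f=9, (1,5) g=3 f=9]; closed=[(0,3), (0,4), (0,5)]

step 1: expand (0,5) (f=9, h=7) → closed; open now [(0,2) g=1 f=11, (0,6) g=3 f=9, (1,3) g=1 f=9, (1,4) g=2 f=9, (1,5) g=3 f=9]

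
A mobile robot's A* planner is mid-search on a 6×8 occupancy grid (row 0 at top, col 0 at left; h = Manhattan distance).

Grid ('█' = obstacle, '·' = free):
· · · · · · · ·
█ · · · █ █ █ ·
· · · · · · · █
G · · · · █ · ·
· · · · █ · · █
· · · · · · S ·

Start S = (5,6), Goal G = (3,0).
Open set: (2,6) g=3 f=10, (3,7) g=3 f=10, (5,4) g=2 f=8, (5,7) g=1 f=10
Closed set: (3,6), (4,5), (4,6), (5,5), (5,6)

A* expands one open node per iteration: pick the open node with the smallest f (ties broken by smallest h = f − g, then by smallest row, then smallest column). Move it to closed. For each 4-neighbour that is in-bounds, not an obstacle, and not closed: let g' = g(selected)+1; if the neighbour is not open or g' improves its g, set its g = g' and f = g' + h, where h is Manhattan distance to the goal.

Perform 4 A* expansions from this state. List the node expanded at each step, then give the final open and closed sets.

order=[(5,4) → (5,3) → (4,3) → (3,3)]; open=[(2,3) g=6 f=10, (2,6) g=3 f=10, (3,2) g=6 f=8, (3,4) g=6 f=10, (3,7) g=3 f=10, (4,2) g=5 f=8, (5,2) g=4 f=8, (5,7) g=1 f=10]; closed=[(3,3), (3,6), (4,3), (4,5), (4,6), (5,3), (5,4), (5,5), (5,6)]

step 1: expand (5,4) (f=8, h=6) → closed; open now [(2,6) g=3 f=10, (3,7) g=3 f=10, (5,3) g=3 f=8, (5,7) g=1 f=10]
step 2: expand (5,3) (f=8, h=5) → closed; open now [(2,6) g=3 f=10, (3,7) g=3 f=10, (4,3) g=4 f=8, (5,2) g=4 f=8, (5,7) g=1 f=10]
step 3: expand (4,3) (f=8, h=4) → closed; open now [(2,6) g=3 f=10, (3,3) g=5 f=8, (3,7) g=3 f=10, (4,2) g=5 f=8, (5,2) g=4 f=8, (5,7) g=1 f=10]
step 4: expand (3,3) (f=8, h=3) → closed; open now [(2,3) g=6 f=10, (2,6) g=3 f=10, (3,2) g=6 f=8, (3,4) g=6 f=10, (3,7) g=3 f=10, (4,2) g=5 f=8, (5,2) g=4 f=8, (5,7) g=1 f=10]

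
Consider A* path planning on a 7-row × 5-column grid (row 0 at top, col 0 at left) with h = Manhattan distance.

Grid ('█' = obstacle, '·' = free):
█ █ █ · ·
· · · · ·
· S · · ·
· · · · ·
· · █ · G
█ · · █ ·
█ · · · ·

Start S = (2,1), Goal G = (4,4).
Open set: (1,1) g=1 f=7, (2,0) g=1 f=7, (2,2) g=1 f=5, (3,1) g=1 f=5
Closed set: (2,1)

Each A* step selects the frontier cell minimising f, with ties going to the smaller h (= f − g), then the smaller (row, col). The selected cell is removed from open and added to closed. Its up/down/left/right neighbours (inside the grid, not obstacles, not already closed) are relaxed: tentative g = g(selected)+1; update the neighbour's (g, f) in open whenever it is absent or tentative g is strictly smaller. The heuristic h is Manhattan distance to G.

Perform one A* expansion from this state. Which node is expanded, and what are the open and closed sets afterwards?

step 1: expand (2,2) (f=5, h=4) → closed; open now [(1,1) g=1 f=7, (1,2) g=2 f=7, (2,0) g=1 f=7, (2,3) g=2 f=5, (3,1) g=1 f=5, (3,2) g=2 f=5]

expanded=(2,2); open=[(1,1) g=1 f=7, (1,2) g=2 f=7, (2,0) g=1 f=7, (2,3) g=2 f=5, (3,1) g=1 f=5, (3,2) g=2 f=5]; closed=[(2,1), (2,2)]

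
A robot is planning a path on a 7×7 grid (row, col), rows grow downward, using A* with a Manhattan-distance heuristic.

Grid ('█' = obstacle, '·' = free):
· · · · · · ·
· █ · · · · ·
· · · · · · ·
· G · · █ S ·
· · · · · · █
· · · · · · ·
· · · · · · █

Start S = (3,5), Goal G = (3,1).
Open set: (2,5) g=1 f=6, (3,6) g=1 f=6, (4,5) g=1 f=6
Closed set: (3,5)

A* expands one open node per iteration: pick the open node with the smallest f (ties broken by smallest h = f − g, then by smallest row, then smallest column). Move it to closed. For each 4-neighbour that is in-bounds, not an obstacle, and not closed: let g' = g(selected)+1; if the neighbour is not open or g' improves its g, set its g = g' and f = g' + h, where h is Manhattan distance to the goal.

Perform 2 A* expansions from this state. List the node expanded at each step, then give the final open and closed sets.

step 1: expand (2,5) (f=6, h=5) → closed; open now [(1,5) g=2 f=8, (2,4) g=2 f=6, (2,6) g=2 f=8, (3,6) g=1 f=6, (4,5) g=1 f=6]
step 2: expand (2,4) (f=6, h=4) → closed; open now [(1,4) g=3 f=8, (1,5) g=2 f=8, (2,3) g=3 f=6, (2,6) g=2 f=8, (3,6) g=1 f=6, (4,5) g=1 f=6]

order=[(2,5) → (2,4)]; open=[(1,4) g=3 f=8, (1,5) g=2 f=8, (2,3) g=3 f=6, (2,6) g=2 f=8, (3,6) g=1 f=6, (4,5) g=1 f=6]; closed=[(2,4), (2,5), (3,5)]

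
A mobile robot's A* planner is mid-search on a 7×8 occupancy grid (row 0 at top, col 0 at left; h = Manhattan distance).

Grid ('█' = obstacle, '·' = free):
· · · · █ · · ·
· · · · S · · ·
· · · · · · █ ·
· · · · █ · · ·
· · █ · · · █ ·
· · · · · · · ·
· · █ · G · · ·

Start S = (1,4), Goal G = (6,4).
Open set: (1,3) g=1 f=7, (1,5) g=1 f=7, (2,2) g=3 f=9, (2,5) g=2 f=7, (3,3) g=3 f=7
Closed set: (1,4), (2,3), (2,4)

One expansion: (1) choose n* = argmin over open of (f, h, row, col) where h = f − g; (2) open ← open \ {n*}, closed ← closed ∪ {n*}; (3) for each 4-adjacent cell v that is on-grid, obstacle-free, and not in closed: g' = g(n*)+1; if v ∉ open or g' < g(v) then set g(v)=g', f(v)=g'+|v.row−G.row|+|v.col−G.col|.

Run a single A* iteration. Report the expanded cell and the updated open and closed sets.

step 1: expand (3,3) (f=7, h=4) → closed; open now [(1,3) g=1 f=7, (1,5) g=1 f=7, (2,2) g=3 f=9, (2,5) g=2 f=7, (3,2) g=4 f=9, (4,3) g=4 f=7]

expanded=(3,3); open=[(1,3) g=1 f=7, (1,5) g=1 f=7, (2,2) g=3 f=9, (2,5) g=2 f=7, (3,2) g=4 f=9, (4,3) g=4 f=7]; closed=[(1,4), (2,3), (2,4), (3,3)]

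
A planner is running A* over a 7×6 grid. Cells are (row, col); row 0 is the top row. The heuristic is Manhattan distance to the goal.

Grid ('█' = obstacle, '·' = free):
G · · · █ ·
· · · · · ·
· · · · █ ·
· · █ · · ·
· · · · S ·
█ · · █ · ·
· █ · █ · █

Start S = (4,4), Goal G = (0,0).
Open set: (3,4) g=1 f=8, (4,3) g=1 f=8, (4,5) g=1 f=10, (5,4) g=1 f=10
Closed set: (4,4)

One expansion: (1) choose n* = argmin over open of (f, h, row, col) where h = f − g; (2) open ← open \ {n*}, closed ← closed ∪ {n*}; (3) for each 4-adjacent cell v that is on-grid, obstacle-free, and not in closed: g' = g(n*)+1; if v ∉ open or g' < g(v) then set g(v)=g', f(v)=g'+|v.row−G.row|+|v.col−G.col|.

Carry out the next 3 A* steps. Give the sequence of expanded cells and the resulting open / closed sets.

step 1: expand (3,4) (f=8, h=7) → closed; open now [(3,3) g=2 f=8, (3,5) g=2 f=10, (4,3) g=1 f=8, (4,5) g=1 f=10, (5,4) g=1 f=10]
step 2: expand (3,3) (f=8, h=6) → closed; open now [(2,3) g=3 f=8, (3,5) g=2 f=10, (4,3) g=1 f=8, (4,5) g=1 f=10, (5,4) g=1 f=10]
step 3: expand (2,3) (f=8, h=5) → closed; open now [(1,3) g=4 f=8, (2,2) g=4 f=8, (3,5) g=2 f=10, (4,3) g=1 f=8, (4,5) g=1 f=10, (5,4) g=1 f=10]

order=[(3,4) → (3,3) → (2,3)]; open=[(1,3) g=4 f=8, (2,2) g=4 f=8, (3,5) g=2 f=10, (4,3) g=1 f=8, (4,5) g=1 f=10, (5,4) g=1 f=10]; closed=[(2,3), (3,3), (3,4), (4,4)]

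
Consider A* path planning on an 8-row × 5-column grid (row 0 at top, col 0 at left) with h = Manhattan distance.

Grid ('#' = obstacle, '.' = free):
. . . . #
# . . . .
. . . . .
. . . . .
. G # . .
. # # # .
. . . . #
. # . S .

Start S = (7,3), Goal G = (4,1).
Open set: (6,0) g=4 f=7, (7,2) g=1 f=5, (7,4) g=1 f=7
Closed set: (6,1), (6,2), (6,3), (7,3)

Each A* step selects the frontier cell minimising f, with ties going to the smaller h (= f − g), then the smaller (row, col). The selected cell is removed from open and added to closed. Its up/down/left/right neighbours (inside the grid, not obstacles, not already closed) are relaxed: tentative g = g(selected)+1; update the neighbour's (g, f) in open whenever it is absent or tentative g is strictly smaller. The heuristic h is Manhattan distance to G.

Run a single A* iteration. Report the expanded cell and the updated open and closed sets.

expanded=(7,2); open=[(6,0) g=4 f=7, (7,4) g=1 f=7]; closed=[(6,1), (6,2), (6,3), (7,2), (7,3)]

step 1: expand (7,2) (f=5, h=4) → closed; open now [(6,0) g=4 f=7, (7,4) g=1 f=7]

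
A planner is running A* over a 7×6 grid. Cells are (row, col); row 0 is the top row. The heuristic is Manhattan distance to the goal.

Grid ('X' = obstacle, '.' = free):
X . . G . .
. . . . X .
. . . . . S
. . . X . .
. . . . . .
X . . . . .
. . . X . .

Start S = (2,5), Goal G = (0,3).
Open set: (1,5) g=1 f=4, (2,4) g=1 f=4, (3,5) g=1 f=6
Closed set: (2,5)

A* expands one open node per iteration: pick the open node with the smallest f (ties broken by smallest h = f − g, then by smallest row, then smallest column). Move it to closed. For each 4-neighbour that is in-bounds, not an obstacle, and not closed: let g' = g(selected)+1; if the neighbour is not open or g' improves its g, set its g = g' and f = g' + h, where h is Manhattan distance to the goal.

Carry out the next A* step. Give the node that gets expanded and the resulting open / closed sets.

step 1: expand (1,5) (f=4, h=3) → closed; open now [(0,5) g=2 f=4, (2,4) g=1 f=4, (3,5) g=1 f=6]

expanded=(1,5); open=[(0,5) g=2 f=4, (2,4) g=1 f=4, (3,5) g=1 f=6]; closed=[(1,5), (2,5)]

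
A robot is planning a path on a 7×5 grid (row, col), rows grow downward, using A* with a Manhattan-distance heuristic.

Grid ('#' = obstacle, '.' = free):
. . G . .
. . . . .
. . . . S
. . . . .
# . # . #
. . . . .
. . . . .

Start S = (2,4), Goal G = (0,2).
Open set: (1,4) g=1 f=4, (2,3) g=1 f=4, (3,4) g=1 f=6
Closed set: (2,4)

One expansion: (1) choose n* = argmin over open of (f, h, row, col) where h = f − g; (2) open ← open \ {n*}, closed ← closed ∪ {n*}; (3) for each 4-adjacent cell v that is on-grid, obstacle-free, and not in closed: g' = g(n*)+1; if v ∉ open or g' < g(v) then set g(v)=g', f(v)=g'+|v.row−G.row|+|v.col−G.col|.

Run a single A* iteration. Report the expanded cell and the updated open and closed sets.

expanded=(1,4); open=[(0,4) g=2 f=4, (1,3) g=2 f=4, (2,3) g=1 f=4, (3,4) g=1 f=6]; closed=[(1,4), (2,4)]

step 1: expand (1,4) (f=4, h=3) → closed; open now [(0,4) g=2 f=4, (1,3) g=2 f=4, (2,3) g=1 f=4, (3,4) g=1 f=6]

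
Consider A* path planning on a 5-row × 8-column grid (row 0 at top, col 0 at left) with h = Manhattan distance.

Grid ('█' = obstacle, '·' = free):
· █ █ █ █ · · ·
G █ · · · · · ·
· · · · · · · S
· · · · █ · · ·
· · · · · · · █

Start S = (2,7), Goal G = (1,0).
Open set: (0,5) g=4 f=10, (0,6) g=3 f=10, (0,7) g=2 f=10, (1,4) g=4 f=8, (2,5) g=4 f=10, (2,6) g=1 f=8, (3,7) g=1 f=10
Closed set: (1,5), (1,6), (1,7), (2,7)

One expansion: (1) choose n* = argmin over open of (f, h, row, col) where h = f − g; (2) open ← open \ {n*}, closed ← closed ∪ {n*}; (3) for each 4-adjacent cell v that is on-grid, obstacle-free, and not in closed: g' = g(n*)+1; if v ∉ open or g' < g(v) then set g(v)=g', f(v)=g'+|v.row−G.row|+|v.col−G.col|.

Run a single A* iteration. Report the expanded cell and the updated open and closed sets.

expanded=(1,4); open=[(0,5) g=4 f=10, (0,6) g=3 f=10, (0,7) g=2 f=10, (1,3) g=5 f=8, (2,4) g=5 f=10, (2,5) g=4 f=10, (2,6) g=1 f=8, (3,7) g=1 f=10]; closed=[(1,4), (1,5), (1,6), (1,7), (2,7)]

step 1: expand (1,4) (f=8, h=4) → closed; open now [(0,5) g=4 f=10, (0,6) g=3 f=10, (0,7) g=2 f=10, (1,3) g=5 f=8, (2,4) g=5 f=10, (2,5) g=4 f=10, (2,6) g=1 f=8, (3,7) g=1 f=10]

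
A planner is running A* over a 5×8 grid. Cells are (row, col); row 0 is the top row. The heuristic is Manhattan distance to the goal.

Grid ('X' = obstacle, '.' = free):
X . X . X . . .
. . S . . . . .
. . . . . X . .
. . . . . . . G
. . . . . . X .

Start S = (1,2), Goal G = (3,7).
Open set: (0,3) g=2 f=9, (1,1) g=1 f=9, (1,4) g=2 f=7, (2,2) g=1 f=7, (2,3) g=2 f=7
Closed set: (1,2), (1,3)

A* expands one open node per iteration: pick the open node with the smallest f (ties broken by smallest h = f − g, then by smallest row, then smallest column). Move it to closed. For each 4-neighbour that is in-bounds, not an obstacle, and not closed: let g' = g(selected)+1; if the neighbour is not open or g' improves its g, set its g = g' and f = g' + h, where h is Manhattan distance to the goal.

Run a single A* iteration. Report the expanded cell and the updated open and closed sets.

step 1: expand (1,4) (f=7, h=5) → closed; open now [(0,3) g=2 f=9, (1,1) g=1 f=9, (1,5) g=3 f=7, (2,2) g=1 f=7, (2,3) g=2 f=7, (2,4) g=3 f=7]

expanded=(1,4); open=[(0,3) g=2 f=9, (1,1) g=1 f=9, (1,5) g=3 f=7, (2,2) g=1 f=7, (2,3) g=2 f=7, (2,4) g=3 f=7]; closed=[(1,2), (1,3), (1,4)]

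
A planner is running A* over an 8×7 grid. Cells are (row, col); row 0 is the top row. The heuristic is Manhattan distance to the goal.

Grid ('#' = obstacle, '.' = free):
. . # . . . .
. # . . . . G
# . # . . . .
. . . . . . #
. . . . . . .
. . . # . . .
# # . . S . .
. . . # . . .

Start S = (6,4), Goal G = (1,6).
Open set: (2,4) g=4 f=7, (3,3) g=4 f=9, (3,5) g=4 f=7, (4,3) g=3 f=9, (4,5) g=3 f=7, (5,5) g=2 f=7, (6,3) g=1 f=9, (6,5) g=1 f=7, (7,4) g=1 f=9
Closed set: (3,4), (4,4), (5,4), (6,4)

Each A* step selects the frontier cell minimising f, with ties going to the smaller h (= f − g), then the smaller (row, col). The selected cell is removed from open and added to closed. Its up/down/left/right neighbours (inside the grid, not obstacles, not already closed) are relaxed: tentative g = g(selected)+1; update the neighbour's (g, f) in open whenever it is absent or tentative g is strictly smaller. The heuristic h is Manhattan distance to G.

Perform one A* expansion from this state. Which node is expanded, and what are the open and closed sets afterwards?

expanded=(2,4); open=[(1,4) g=5 f=7, (2,3) g=5 f=9, (2,5) g=5 f=7, (3,3) g=4 f=9, (3,5) g=4 f=7, (4,3) g=3 f=9, (4,5) g=3 f=7, (5,5) g=2 f=7, (6,3) g=1 f=9, (6,5) g=1 f=7, (7,4) g=1 f=9]; closed=[(2,4), (3,4), (4,4), (5,4), (6,4)]

step 1: expand (2,4) (f=7, h=3) → closed; open now [(1,4) g=5 f=7, (2,3) g=5 f=9, (2,5) g=5 f=7, (3,3) g=4 f=9, (3,5) g=4 f=7, (4,3) g=3 f=9, (4,5) g=3 f=7, (5,5) g=2 f=7, (6,3) g=1 f=9, (6,5) g=1 f=7, (7,4) g=1 f=9]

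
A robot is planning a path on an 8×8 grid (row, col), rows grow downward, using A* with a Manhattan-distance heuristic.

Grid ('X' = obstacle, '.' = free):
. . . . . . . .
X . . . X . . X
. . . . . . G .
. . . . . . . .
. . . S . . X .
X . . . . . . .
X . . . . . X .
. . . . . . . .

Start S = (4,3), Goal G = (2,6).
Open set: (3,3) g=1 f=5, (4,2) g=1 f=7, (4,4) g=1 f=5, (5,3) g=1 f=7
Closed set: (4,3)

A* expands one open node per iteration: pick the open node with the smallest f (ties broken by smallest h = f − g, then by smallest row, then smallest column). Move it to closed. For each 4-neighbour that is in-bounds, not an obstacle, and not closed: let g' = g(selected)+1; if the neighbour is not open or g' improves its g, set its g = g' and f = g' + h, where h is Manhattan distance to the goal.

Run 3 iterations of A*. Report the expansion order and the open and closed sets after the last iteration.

step 1: expand (3,3) (f=5, h=4) → closed; open now [(2,3) g=2 f=5, (3,2) g=2 f=7, (3,4) g=2 f=5, (4,2) g=1 f=7, (4,4) g=1 f=5, (5,3) g=1 f=7]
step 2: expand (2,3) (f=5, h=3) → closed; open now [(1,3) g=3 f=7, (2,2) g=3 f=7, (2,4) g=3 f=5, (3,2) g=2 f=7, (3,4) g=2 f=5, (4,2) g=1 f=7, (4,4) g=1 f=5, (5,3) g=1 f=7]
step 3: expand (2,4) (f=5, h=2) → closed; open now [(1,3) g=3 f=7, (2,2) g=3 f=7, (2,5) g=4 f=5, (3,2) g=2 f=7, (3,4) g=2 f=5, (4,2) g=1 f=7, (4,4) g=1 f=5, (5,3) g=1 f=7]

order=[(3,3) → (2,3) → (2,4)]; open=[(1,3) g=3 f=7, (2,2) g=3 f=7, (2,5) g=4 f=5, (3,2) g=2 f=7, (3,4) g=2 f=5, (4,2) g=1 f=7, (4,4) g=1 f=5, (5,3) g=1 f=7]; closed=[(2,3), (2,4), (3,3), (4,3)]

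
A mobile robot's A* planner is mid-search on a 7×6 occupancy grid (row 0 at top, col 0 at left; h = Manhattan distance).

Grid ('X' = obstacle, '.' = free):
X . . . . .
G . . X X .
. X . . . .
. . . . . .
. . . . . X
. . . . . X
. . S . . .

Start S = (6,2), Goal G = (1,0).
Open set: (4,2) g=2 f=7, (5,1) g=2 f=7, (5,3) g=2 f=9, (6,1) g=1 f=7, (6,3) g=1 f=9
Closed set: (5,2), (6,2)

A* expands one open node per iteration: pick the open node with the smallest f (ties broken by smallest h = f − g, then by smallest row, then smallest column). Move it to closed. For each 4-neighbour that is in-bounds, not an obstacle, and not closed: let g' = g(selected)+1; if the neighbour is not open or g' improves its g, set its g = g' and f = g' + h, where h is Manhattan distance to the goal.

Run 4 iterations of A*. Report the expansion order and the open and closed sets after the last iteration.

order=[(4,2) → (3,2) → (2,2) → (1,2)]; open=[(0,2) g=6 f=9, (1,1) g=6 f=7, (2,3) g=5 f=9, (3,1) g=4 f=7, (3,3) g=4 f=9, (4,1) g=3 f=7, (4,3) g=3 f=9, (5,1) g=2 f=7, (5,3) g=2 f=9, (6,1) g=1 f=7, (6,3) g=1 f=9]; closed=[(1,2), (2,2), (3,2), (4,2), (5,2), (6,2)]

step 1: expand (4,2) (f=7, h=5) → closed; open now [(3,2) g=3 f=7, (4,1) g=3 f=7, (4,3) g=3 f=9, (5,1) g=2 f=7, (5,3) g=2 f=9, (6,1) g=1 f=7, (6,3) g=1 f=9]
step 2: expand (3,2) (f=7, h=4) → closed; open now [(2,2) g=4 f=7, (3,1) g=4 f=7, (3,3) g=4 f=9, (4,1) g=3 f=7, (4,3) g=3 f=9, (5,1) g=2 f=7, (5,3) g=2 f=9, (6,1) g=1 f=7, (6,3) g=1 f=9]
step 3: expand (2,2) (f=7, h=3) → closed; open now [(1,2) g=5 f=7, (2,3) g=5 f=9, (3,1) g=4 f=7, (3,3) g=4 f=9, (4,1) g=3 f=7, (4,3) g=3 f=9, (5,1) g=2 f=7, (5,3) g=2 f=9, (6,1) g=1 f=7, (6,3) g=1 f=9]
step 4: expand (1,2) (f=7, h=2) → closed; open now [(0,2) g=6 f=9, (1,1) g=6 f=7, (2,3) g=5 f=9, (3,1) g=4 f=7, (3,3) g=4 f=9, (4,1) g=3 f=7, (4,3) g=3 f=9, (5,1) g=2 f=7, (5,3) g=2 f=9, (6,1) g=1 f=7, (6,3) g=1 f=9]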